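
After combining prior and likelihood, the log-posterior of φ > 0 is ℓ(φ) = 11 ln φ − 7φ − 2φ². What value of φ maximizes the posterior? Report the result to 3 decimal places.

ℓ'(φ) = 11/φ − 7 − 4φ. Setting this to zero and multiplying by φ: 4φ² + 7φ − 11 = 0.
φ = (−7 + √(7² + 4·4·11)) / (2·4) = (−7 + √225) / 8 = (−7 + 15)/8 = 1.
ℓ''(φ) = −11/φ² − 4 < 0, confirming a maximum.

φ̂_MAP = 1.000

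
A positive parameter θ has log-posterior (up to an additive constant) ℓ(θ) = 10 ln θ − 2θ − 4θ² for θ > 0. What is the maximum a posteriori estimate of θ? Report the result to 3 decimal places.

ℓ'(θ) = 10/θ − 2 − 8θ. Setting this to zero and multiplying by θ: 8θ² + 2θ − 10 = 0.
θ = (−2 + √(2² + 4·8·10)) / (2·8) = (−2 + √324) / 16 = (−2 + 18)/16 = 1.
ℓ''(θ) = −10/θ² − 8 < 0, confirming a maximum.

θ̂_MAP = 1.000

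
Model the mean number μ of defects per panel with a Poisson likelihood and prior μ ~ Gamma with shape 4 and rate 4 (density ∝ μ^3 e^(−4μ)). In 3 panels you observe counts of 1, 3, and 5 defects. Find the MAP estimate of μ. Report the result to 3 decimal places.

μ̂_MAP = 1.714

Σxᵢ = 1+3+5 = 9, with n = 3.
Posterior ∝ μ^3e^(−4μ) · μ^9e^(−3μ) = μ^12e^(−7μ), i.e. Gamma(shape=13, rate=7).
The mode of a Gamma(a, b) with a ≥ 1 (shape–rate) is (a−1)/b = 12/7 ≈ 1.714.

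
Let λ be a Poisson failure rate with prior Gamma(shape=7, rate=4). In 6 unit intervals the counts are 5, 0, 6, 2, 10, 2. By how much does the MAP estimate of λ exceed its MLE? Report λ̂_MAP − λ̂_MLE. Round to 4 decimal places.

MAP − MLE = -1.0667

Σxᵢ = 25. Posterior is Gamma(32, 10); MAP = (32−1)/10 = 31/10 ≈ 3.10000.
MLE = x̄ = 25/6 ≈ 4.16667.
Difference = 31/10 − 25/6 = -16/15 ≈ -1.0667.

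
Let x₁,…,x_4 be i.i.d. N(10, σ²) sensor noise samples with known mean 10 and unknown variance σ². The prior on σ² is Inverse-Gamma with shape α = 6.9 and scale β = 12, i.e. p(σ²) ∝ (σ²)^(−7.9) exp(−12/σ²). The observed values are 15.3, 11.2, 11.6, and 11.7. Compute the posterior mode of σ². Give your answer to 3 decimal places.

Sum of squared deviations about the known mean: SS = (15.3−10)² + (11.2−10)² + (11.6−10)² + (11.7−10)² = 34.98.
The Normal likelihood contributes (σ²)^(−n/2) exp(−SS/(2σ²)), so the posterior is Inverse-Gamma(α + n/2, β + SS/2) = Inverse-Gamma(8.9, 29.49).
The mode of Inverse-Gamma(a, b) is b/(a+1) = 29.49/9.9 ≈ 2.979.

σ̂²_MAP = 2.979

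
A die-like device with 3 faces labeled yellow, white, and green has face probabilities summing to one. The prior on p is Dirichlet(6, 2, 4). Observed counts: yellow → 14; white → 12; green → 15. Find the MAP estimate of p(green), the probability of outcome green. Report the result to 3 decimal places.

The posterior is Dirichlet(αᵢ + nᵢ) = Dirichlet(20, 14, 19).
For a Dirichlet(a₁,…,a_K) with all aᵢ > 1, the mode has j-th component (aⱼ − 1)/(Σaᵢ − K).
Here Σaᵢ = 53 and K = 3, so p(green) = (19 − 1)/(53 − 3) = 18/50 ≈ 0.360.

MAP estimate of p(green) = 0.360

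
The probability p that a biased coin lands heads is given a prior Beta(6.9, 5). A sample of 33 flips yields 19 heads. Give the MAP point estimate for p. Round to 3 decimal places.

Prior: Beta(6.9, 5).
Data: 19 successes in 33 trials. The binomial likelihood contributes p^19(1−p)^14, so the posterior is Beta(6.9+19, 5+14) = Beta(25.9, 19).
For Beta(a, b) with a, b > 1 the mode is (a−1)/(a+b−2) = 24.9/42.9 ≈ 0.580.

p̂_MAP = 0.580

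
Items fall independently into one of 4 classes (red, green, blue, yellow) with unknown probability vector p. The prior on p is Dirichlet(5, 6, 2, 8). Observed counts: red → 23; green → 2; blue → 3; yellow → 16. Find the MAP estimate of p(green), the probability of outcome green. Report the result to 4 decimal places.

MAP estimate of p(green) = 0.1148

The posterior is Dirichlet(αᵢ + nᵢ) = Dirichlet(28, 8, 5, 24).
For a Dirichlet(a₁,…,a_K) with all aᵢ > 1, the mode has j-th component (aⱼ − 1)/(Σaᵢ − K).
Here Σaᵢ = 65 and K = 4, so p(green) = (8 − 1)/(65 − 4) = 7/61 ≈ 0.1148.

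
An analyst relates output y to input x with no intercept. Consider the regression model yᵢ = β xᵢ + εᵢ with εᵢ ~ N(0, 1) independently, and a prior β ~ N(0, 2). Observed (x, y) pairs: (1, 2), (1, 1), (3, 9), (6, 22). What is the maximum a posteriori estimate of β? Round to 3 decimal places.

β̂_MAP = 3.411

log p(β | y) = −Σ(yᵢ − βxᵢ)²/(2·1) − β²/(2·2) + const.
Setting the derivative to zero: Σxᵢ(yᵢ − βxᵢ)/1 − β/2 = 0, so β = Σxᵢyᵢ / (Σxᵢ² + σ²/τ²).
Σxᵢyᵢ = 1·2 + 1·1 + 3·9 + 6·22 = 162; Σxᵢ² = 47; σ²/τ² = 0.5.
β̂_MAP = 162 / (47 + 0.5) = 162/47.5 ≈ 3.411.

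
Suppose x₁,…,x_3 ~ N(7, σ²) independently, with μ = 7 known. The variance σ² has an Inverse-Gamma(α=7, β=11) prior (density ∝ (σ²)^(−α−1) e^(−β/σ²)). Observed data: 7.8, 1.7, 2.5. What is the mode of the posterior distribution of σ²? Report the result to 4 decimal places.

σ̂²_MAP = 3.7358

Sum of squared deviations about the known mean: SS = (7.8−7)² + (1.7−7)² + (2.5−7)² = 48.98.
The Normal likelihood contributes (σ²)^(−n/2) exp(−SS/(2σ²)), so the posterior is Inverse-Gamma(α + n/2, β + SS/2) = Inverse-Gamma(8.5, 35.49).
The mode of Inverse-Gamma(a, b) is b/(a+1) = 35.49/9.5 ≈ 3.7358.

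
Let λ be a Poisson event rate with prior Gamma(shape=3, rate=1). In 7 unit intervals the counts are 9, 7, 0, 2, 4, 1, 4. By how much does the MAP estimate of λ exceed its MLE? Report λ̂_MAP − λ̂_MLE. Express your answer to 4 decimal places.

MAP − MLE = -0.2321

Σxᵢ = 27. Posterior is Gamma(30, 8); MAP = (30−1)/8 = 29/8 ≈ 3.62500.
MLE = x̄ = 27/7 ≈ 3.85714.
Difference = 29/8 − 27/7 = -13/56 ≈ -0.2321.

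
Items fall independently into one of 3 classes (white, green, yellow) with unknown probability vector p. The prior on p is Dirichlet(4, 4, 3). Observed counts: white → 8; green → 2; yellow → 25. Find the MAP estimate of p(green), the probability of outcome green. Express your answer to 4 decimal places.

MAP estimate of p(green) = 0.1163

The posterior is Dirichlet(αᵢ + nᵢ) = Dirichlet(12, 6, 28).
For a Dirichlet(a₁,…,a_K) with all aᵢ > 1, the mode has j-th component (aⱼ − 1)/(Σaᵢ − K).
Here Σaᵢ = 46 and K = 3, so p(green) = (6 − 1)/(46 − 3) = 5/43 ≈ 0.1163.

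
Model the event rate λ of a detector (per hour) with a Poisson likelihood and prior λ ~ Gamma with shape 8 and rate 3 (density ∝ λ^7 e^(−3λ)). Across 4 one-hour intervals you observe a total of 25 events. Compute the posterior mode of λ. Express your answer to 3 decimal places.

λ̂_MAP = 4.571

Σxᵢ = 25, n = 4.
Posterior ∝ λ^7e^(−3λ) · λ^25e^(−4λ) = λ^32e^(−7λ), i.e. Gamma(shape=33, rate=7).
The mode of a Gamma(a, b) with a ≥ 1 (shape–rate) is (a−1)/b = 32/7 ≈ 4.571.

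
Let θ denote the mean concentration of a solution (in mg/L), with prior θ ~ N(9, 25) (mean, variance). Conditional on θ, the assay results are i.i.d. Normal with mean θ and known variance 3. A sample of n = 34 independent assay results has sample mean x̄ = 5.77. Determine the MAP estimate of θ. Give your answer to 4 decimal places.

n = 34, x̄ = 5.77.
For a Normal prior and Normal likelihood with known variance, the posterior is Normal; its mode equals its mean, the precision-weighted average.
Prior precision 1/σ₀² = 1/25 = 0.04; data precision n/σ² = 34/3.
θ̂ = (0.04·9 + (34/3)·5.77) / (0.04 + 34/3) = (9863/150)/(853/75) = 9863/1706 ≈ 5.7814.

θ̂_MAP = 5.7814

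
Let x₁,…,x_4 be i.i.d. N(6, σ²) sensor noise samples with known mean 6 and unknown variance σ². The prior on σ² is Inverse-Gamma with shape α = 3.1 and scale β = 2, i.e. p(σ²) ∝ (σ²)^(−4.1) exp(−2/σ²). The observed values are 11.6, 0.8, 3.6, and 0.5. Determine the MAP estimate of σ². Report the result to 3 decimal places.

σ̂²_MAP = 8.066

Sum of squared deviations about the known mean: SS = (11.6−6)² + (0.8−6)² + (3.6−6)² + (0.5−6)² = 94.41.
The Normal likelihood contributes (σ²)^(−n/2) exp(−SS/(2σ²)), so the posterior is Inverse-Gamma(α + n/2, β + SS/2) = Inverse-Gamma(5.1, 49.205).
The mode of Inverse-Gamma(a, b) is b/(a+1) = 49.205/6.1 ≈ 8.066.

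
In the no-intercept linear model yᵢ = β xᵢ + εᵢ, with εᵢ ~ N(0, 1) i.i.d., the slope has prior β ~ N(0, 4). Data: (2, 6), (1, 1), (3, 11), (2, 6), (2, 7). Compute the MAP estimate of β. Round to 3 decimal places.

log p(β | y) = −Σ(yᵢ − βxᵢ)²/(2·1) − β²/(2·4) + const.
Setting the derivative to zero: Σxᵢ(yᵢ − βxᵢ)/1 − β/4 = 0, so β = Σxᵢyᵢ / (Σxᵢ² + σ²/τ²).
Σxᵢyᵢ = 2·6 + 1·1 + 3·11 + 2·6 + 2·7 = 72; Σxᵢ² = 22; σ²/τ² = 0.25.
β̂_MAP = 72 / (22 + 0.25) = 72/22.25 ≈ 3.236.

β̂_MAP = 3.236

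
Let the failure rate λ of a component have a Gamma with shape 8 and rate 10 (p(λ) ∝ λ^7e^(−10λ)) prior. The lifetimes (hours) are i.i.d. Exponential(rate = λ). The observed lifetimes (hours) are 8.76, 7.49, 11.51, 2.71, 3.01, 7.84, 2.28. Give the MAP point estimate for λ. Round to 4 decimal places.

λ̂_MAP = 0.2612

The Exponential(rate=λ) likelihood is ∝ λ^n e^(−λΣtᵢ). Here n = 7 and Σtᵢ = 8.76 + 7.49 + 11.51 + 2.71 + 3.01 + 7.84 + 2.28 = 43.60.
Posterior ∝ λ^7e^(−10λ) · λ^7e^(−43.60λ) = λ^14e^(−53.60λ), i.e. Gamma(15, 53.60).
Mode = (a−1)/b = 14/53.60 ≈ 0.2612.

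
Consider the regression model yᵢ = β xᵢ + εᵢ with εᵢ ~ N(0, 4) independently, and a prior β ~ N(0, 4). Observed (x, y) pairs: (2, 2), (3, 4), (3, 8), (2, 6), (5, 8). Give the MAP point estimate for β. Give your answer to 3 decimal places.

log p(β | y) = −Σ(yᵢ − βxᵢ)²/(2·4) − β²/(2·4) + const.
Setting the derivative to zero: Σxᵢ(yᵢ − βxᵢ)/4 − β/4 = 0, so β = Σxᵢyᵢ / (Σxᵢ² + σ²/τ²).
Σxᵢyᵢ = 2·2 + 3·4 + 3·8 + 2·6 + 5·8 = 92; Σxᵢ² = 51; σ²/τ² = 1.
β̂_MAP = 92 / (51 + 1) = 92/52 ≈ 1.769.

β̂_MAP = 1.769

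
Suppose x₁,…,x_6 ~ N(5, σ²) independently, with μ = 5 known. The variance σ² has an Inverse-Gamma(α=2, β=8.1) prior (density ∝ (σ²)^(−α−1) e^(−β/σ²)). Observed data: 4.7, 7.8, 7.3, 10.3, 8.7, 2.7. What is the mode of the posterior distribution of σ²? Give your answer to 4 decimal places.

Sum of squared deviations about the known mean: SS = (4.7−5)² + (7.8−5)² + (7.3−5)² + (10.3−5)² + (8.7−5)² + (2.7−5)² = 60.29.
The Normal likelihood contributes (σ²)^(−n/2) exp(−SS/(2σ²)), so the posterior is Inverse-Gamma(α + n/2, β + SS/2) = Inverse-Gamma(5, 38.245).
The mode of Inverse-Gamma(a, b) is b/(a+1) = 38.245/6 ≈ 6.3742.

σ̂²_MAP = 6.3742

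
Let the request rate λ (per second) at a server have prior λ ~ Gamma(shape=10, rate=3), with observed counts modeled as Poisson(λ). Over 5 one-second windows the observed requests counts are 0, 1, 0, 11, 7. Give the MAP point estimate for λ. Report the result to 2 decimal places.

λ̂_MAP = 3.50

Σxᵢ = 0+1+0+11+7 = 19, with n = 5.
Posterior ∝ λ^9e^(−3λ) · λ^19e^(−5λ) = λ^28e^(−8λ), i.e. Gamma(shape=29, rate=8).
The mode of a Gamma(a, b) with a ≥ 1 (shape–rate) is (a−1)/b = 28/8 ≈ 3.50.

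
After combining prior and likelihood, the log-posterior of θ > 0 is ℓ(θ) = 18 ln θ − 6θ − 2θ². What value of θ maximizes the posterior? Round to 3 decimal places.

θ̂_MAP = 1.500

ℓ'(θ) = 18/θ − 6 − 4θ. Setting this to zero and multiplying by θ: 4θ² + 6θ − 18 = 0.
θ = (−6 + √(6² + 4·4·18)) / (2·4) = (−6 + √324) / 8 = (−6 + 18)/8 = 3/2.
ℓ''(θ) = −18/θ² − 4 < 0, confirming a maximum.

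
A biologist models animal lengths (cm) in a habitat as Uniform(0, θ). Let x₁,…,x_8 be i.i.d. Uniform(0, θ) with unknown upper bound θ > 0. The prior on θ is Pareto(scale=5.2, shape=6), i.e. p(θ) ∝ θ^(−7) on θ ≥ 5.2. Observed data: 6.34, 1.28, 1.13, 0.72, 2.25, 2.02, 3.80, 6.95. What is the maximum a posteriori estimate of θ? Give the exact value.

θ̂_MAP = 6.95

The Uniform(0, θ) likelihood is θ^(−n) for θ ≥ max(xᵢ), zero otherwise. Here max(xᵢ) = 6.95.
Posterior ∝ θ^(−7) · θ^(−8) = θ^(−15) on θ ≥ max(5.2, 6.95) = 6.95.
This density is strictly decreasing in θ, so the posterior mode lies at the lower boundary of the support.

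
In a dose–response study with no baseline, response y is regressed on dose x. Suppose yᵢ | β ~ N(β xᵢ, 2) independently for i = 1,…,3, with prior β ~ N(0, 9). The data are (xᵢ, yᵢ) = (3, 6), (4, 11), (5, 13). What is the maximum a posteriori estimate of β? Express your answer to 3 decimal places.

log p(β | y) = −Σ(yᵢ − βxᵢ)²/(2·2) − β²/(2·9) + const.
Setting the derivative to zero: Σxᵢ(yᵢ − βxᵢ)/2 − β/9 = 0, so β = Σxᵢyᵢ / (Σxᵢ² + σ²/τ²).
Σxᵢyᵢ = 3·6 + 4·11 + 5·13 = 127; Σxᵢ² = 50; σ²/τ² = 2/9.
β̂_MAP = 127 / (50 + 2/9) = 127/(452/9) = 1143/452 ≈ 2.529.

β̂_MAP = 2.529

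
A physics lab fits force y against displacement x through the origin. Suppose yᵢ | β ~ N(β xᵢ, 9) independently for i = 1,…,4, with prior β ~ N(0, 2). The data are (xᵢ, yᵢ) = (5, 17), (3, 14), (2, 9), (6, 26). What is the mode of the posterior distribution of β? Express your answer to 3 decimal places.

log p(β | y) = −Σ(yᵢ − βxᵢ)²/(2·9) − β²/(2·2) + const.
Setting the derivative to zero: Σxᵢ(yᵢ − βxᵢ)/9 − β/2 = 0, so β = Σxᵢyᵢ / (Σxᵢ² + σ²/τ²).
Σxᵢyᵢ = 5·17 + 3·14 + 2·9 + 6·26 = 301; Σxᵢ² = 74; σ²/τ² = 4.5.
β̂_MAP = 301 / (74 + 4.5) = 301/78.5 ≈ 3.834.

β̂_MAP = 3.834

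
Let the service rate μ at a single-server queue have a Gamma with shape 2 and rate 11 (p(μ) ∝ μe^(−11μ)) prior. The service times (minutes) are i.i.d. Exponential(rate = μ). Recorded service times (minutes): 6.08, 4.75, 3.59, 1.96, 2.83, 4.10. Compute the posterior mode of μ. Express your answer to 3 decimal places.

The Exponential(rate=μ) likelihood is ∝ μ^n e^(−μΣtᵢ). Here n = 6 and Σtᵢ = 6.08 + 4.75 + 3.59 + 1.96 + 2.83 + 4.10 = 23.31.
Posterior ∝ μe^(−11μ) · μ^6e^(−23.31μ) = μ^7e^(−34.31μ), i.e. Gamma(8, 34.31).
Mode = (a−1)/b = 7/34.31 ≈ 0.204.

μ̂_MAP = 0.204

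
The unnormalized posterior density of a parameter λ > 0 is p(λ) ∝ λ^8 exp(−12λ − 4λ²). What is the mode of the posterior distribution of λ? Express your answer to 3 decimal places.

λ̂_MAP = 0.500

ℓ'(λ) = 8/λ − 12 − 8λ. Setting this to zero and multiplying by λ: 8λ² + 12λ − 8 = 0.
λ = (−12 + √(12² + 4·8·8)) / (2·8) = (−12 + √400) / 16 = (−12 + 20)/16 = 1/2.
ℓ''(λ) = −8/λ² − 8 < 0, confirming a maximum.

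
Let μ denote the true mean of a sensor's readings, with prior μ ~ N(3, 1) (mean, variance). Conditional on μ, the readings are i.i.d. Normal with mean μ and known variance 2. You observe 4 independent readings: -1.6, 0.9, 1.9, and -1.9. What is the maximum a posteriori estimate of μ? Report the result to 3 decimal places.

n = 4; x̄ = ((-1.6) + 0.9 + 1.9 + (-1.9))/4 = -0.7/4 = -0.175.
For a Normal prior and Normal likelihood with known variance, the posterior is Normal; its mode equals its mean, the precision-weighted average.
Prior precision 1/σ₀² = 1/1 = 1; data precision n/σ² = 4/2 = 2.
μ̂ = (1·3 + 2·(-0.175)) / (1 + 2) = 2.65/3 = 53/60 ≈ 0.883.

μ̂_MAP = 0.883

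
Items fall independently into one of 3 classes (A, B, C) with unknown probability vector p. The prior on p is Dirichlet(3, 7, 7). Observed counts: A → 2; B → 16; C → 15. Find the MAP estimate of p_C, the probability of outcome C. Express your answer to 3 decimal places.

The posterior is Dirichlet(αᵢ + nᵢ) = Dirichlet(5, 23, 22).
For a Dirichlet(a₁,…,a_K) with all aᵢ > 1, the mode has j-th component (aⱼ − 1)/(Σaᵢ − K).
Here Σaᵢ = 50 and K = 3, so p_C = (22 − 1)/(50 − 3) = 21/47 ≈ 0.447.

MAP estimate of p_C = 0.447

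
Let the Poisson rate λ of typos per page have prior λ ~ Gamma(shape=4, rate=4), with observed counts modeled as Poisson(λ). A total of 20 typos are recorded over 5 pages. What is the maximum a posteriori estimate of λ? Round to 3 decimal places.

Σxᵢ = 20, n = 5.
Posterior ∝ λ^3e^(−4λ) · λ^20e^(−5λ) = λ^23e^(−9λ), i.e. Gamma(shape=24, rate=9).
The mode of a Gamma(a, b) with a ≥ 1 (shape–rate) is (a−1)/b = 23/9 ≈ 2.556.

λ̂_MAP = 2.556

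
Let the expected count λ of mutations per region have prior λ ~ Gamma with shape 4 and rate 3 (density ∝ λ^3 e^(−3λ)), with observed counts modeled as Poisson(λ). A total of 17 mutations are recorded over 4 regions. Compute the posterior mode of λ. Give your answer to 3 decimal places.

Σxᵢ = 17, n = 4.
Posterior ∝ λ^3e^(−3λ) · λ^17e^(−4λ) = λ^20e^(−7λ), i.e. Gamma(shape=21, rate=7).
The mode of a Gamma(a, b) with a ≥ 1 (shape–rate) is (a−1)/b = 20/7 ≈ 2.857.

λ̂_MAP = 2.857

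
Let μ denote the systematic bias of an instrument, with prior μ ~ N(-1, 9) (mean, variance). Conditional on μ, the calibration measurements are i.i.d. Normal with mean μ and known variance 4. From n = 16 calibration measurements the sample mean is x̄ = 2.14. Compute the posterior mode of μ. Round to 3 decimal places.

μ̂_MAP = 2.055

n = 16, x̄ = 2.14.
For a Normal prior and Normal likelihood with known variance, the posterior is Normal; its mode equals its mean, the precision-weighted average.
Prior precision 1/σ₀² = 1/9; data precision n/σ² = 16/4 = 4.
μ̂ = ((1/9)·(-1) + 4·2.14) / (1/9 + 4) = (1901/225)/(37/9) = 1901/925 ≈ 2.055.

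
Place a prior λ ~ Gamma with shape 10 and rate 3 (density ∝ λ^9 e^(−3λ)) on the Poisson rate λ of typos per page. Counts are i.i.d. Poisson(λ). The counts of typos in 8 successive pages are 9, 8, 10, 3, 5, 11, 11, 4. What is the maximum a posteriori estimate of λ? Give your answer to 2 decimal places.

λ̂_MAP = 6.36

Σxᵢ = 9+8+10+3+5+11+11+4 = 61, with n = 8.
Posterior ∝ λ^9e^(−3λ) · λ^61e^(−8λ) = λ^70e^(−11λ), i.e. Gamma(shape=71, rate=11).
The mode of a Gamma(a, b) with a ≥ 1 (shape–rate) is (a−1)/b = 70/11 ≈ 6.36.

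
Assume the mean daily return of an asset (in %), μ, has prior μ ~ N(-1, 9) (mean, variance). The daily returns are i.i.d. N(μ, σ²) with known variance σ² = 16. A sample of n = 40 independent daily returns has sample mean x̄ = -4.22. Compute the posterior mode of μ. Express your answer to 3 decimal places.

n = 40, x̄ = -4.22.
For a Normal prior and Normal likelihood with known variance, the posterior is Normal; its mode equals its mean, the precision-weighted average.
Prior precision 1/σ₀² = 1/9; data precision n/σ² = 40/16 = 2.5.
μ̂ = ((1/9)·(-1) + 2.5·(-4.22)) / (1/9 + 2.5) = (-1919/180)/(47/18) = -1919/470 ≈ -4.083.

μ̂_MAP = -4.083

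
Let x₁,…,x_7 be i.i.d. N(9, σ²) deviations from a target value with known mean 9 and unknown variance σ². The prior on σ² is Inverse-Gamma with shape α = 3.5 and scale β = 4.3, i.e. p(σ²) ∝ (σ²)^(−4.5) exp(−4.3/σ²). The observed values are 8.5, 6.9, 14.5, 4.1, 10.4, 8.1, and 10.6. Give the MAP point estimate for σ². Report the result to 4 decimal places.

σ̂²_MAP = 4.5531

Sum of squared deviations about the known mean: SS = (8.5−9)² + (6.9−9)² + (14.5−9)² + (4.1−9)² + (10.4−9)² + (8.1−9)² + (10.6−9)² = 64.25.
The Normal likelihood contributes (σ²)^(−n/2) exp(−SS/(2σ²)), so the posterior is Inverse-Gamma(α + n/2, β + SS/2) = Inverse-Gamma(7, 36.425).
The mode of Inverse-Gamma(a, b) is b/(a+1) = 36.425/8 ≈ 4.5531.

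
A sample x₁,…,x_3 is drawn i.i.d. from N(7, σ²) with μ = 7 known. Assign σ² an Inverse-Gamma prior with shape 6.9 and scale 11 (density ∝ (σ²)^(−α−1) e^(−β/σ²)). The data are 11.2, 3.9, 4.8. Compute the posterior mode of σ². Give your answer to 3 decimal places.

Sum of squared deviations about the known mean: SS = (11.2−7)² + (3.9−7)² + (4.8−7)² = 32.09.
The Normal likelihood contributes (σ²)^(−n/2) exp(−SS/(2σ²)), so the posterior is Inverse-Gamma(α + n/2, β + SS/2) = Inverse-Gamma(8.4, 27.045).
The mode of Inverse-Gamma(a, b) is b/(a+1) = 27.045/9.4 ≈ 2.877.

σ̂²_MAP = 2.877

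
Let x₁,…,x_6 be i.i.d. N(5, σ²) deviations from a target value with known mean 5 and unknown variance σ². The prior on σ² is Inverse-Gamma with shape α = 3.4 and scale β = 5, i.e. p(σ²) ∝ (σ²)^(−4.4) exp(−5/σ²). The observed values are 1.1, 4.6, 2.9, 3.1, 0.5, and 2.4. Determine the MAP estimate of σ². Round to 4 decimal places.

σ̂²_MAP = 4.0811

Sum of squared deviations about the known mean: SS = (1.1−5)² + (4.6−5)² + (2.9−5)² + (3.1−5)² + (0.5−5)² + (2.4−5)² = 50.4.
The Normal likelihood contributes (σ²)^(−n/2) exp(−SS/(2σ²)), so the posterior is Inverse-Gamma(α + n/2, β + SS/2) = Inverse-Gamma(6.4, 30.2).
The mode of Inverse-Gamma(a, b) is b/(a+1) = 30.2/7.4 ≈ 4.0811.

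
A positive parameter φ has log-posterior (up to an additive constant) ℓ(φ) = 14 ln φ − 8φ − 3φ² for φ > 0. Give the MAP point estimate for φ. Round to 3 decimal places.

ℓ'(φ) = 14/φ − 8 − 6φ. Setting this to zero and multiplying by φ: 6φ² + 8φ − 14 = 0.
φ = (−8 + √(8² + 4·6·14)) / (2·6) = (−8 + √400) / 12 = (−8 + 20)/12 = 1.
ℓ''(φ) = −14/φ² − 6 < 0, confirming a maximum.

φ̂_MAP = 1.000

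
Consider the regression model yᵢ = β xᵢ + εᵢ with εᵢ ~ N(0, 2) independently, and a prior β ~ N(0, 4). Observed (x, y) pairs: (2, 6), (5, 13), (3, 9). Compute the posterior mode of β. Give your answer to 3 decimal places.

log p(β | y) = −Σ(yᵢ − βxᵢ)²/(2·2) − β²/(2·4) + const.
Setting the derivative to zero: Σxᵢ(yᵢ − βxᵢ)/2 − β/4 = 0, so β = Σxᵢyᵢ / (Σxᵢ² + σ²/τ²).
Σxᵢyᵢ = 2·6 + 5·13 + 3·9 = 104; Σxᵢ² = 38; σ²/τ² = 0.5.
β̂_MAP = 104 / (38 + 0.5) = 104/38.5 ≈ 2.701.

β̂_MAP = 2.701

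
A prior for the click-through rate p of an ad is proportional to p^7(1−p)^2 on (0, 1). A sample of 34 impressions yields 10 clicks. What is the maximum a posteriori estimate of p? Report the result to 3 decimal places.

p̂_MAP = 0.395

The prior density ∝ p^7(1−p)^2 is the kernel of Beta(8, 3).
Data: 10 successes in 34 trials. The binomial likelihood contributes p^10(1−p)^24, so the posterior is Beta(8+10, 3+24) = Beta(18, 27).
For Beta(a, b) with a, b > 1 the mode is (a−1)/(a+b−2) = 17/43 ≈ 0.395.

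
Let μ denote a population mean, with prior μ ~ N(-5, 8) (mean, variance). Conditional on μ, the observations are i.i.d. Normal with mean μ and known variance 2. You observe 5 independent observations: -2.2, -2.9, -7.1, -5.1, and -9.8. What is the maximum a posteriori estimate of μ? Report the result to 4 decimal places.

μ̂_MAP = -5.4000

n = 5; x̄ = ((-2.2) + (-2.9) + (-7.1) + (-5.1) + (-9.8))/5 = -27.1/5 = -5.42.
For a Normal prior and Normal likelihood with known variance, the posterior is Normal; its mode equals its mean, the precision-weighted average.
Prior precision 1/σ₀² = 1/8 = 0.125; data precision n/σ² = 5/2 = 2.5.
μ̂ = (0.125·(-5) + 2.5·(-5.42)) / (0.125 + 2.5) = (-14.175)/2.625 = -5.4000.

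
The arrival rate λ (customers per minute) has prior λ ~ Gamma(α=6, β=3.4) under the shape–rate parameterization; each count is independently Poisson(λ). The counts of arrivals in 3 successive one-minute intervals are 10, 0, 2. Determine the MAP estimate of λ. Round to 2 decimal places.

λ̂_MAP = 2.66

Σxᵢ = 10+0+2 = 12, with n = 3.
Posterior ∝ λ^5e^(−3.4λ) · λ^12e^(−3λ) = λ^17e^(−6.4λ), i.e. Gamma(shape=18, rate=6.4).
The mode of a Gamma(a, b) with a ≥ 1 (shape–rate) is (a−1)/b = 17/6.4 ≈ 2.66.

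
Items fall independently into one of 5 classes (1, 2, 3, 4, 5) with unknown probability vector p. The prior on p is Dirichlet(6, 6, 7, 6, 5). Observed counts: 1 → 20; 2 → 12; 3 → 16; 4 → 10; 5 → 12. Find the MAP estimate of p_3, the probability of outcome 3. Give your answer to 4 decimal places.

MAP estimate: 0.2316

The posterior is Dirichlet(αᵢ + nᵢ) = Dirichlet(26, 18, 23, 16, 17).
For a Dirichlet(a₁,…,a_K) with all aᵢ > 1, the mode has j-th component (aⱼ − 1)/(Σaᵢ − K).
Here Σaᵢ = 100 and K = 5, so p_3 = (23 − 1)/(100 − 5) = 22/95 ≈ 0.2316.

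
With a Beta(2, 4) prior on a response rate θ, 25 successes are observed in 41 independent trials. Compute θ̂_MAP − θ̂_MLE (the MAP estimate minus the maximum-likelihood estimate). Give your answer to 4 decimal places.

MAP − MLE = -0.0320

Posterior is Beta(27, 20); MAP = (27−1)/(47−2) = 26/45 ≈ 0.57778.
MLE ignores the prior: θ̂_MLE = k/n = 25/41 ≈ 0.60976.
Difference = 26/45 − 25/41 = -59/1845 ≈ -0.0320.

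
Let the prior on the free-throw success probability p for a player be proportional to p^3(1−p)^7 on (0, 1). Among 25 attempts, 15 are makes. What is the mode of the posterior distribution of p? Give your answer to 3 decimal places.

p̂_MAP = 0.514

The prior density ∝ p^3(1−p)^7 is the kernel of Beta(4, 8).
Data: 15 successes in 25 trials. The binomial likelihood contributes p^15(1−p)^10, so the posterior is Beta(4+15, 8+10) = Beta(19, 18).
For Beta(a, b) with a, b > 1 the mode is (a−1)/(a+b−2) = 18/35 ≈ 0.514.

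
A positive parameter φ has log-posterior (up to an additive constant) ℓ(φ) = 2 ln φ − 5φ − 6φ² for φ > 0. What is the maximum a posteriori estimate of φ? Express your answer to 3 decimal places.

ℓ'(φ) = 2/φ − 5 − 12φ. Setting this to zero and multiplying by φ: 12φ² + 5φ − 2 = 0.
φ = (−5 + √(5² + 4·12·2)) / (2·12) = (−5 + √121) / 24 = (−5 + 11)/24 = 1/4.
ℓ''(φ) = −2/φ² − 12 < 0, confirming a maximum.

φ̂_MAP = 0.250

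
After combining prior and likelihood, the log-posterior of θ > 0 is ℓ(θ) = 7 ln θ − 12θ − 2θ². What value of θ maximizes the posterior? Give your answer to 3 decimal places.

θ̂_MAP = 0.500

ℓ'(θ) = 7/θ − 12 − 4θ. Setting this to zero and multiplying by θ: 4θ² + 12θ − 7 = 0.
θ = (−12 + √(12² + 4·4·7)) / (2·4) = (−12 + √256) / 8 = (−12 + 16)/8 = 1/2.
ℓ''(θ) = −7/θ² − 4 < 0, confirming a maximum.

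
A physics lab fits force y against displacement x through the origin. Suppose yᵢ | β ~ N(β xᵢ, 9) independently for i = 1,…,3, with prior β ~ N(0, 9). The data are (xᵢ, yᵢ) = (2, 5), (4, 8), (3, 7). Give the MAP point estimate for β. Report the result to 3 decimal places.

β̂_MAP = 2.100

log p(β | y) = −Σ(yᵢ − βxᵢ)²/(2·9) − β²/(2·9) + const.
Setting the derivative to zero: Σxᵢ(yᵢ − βxᵢ)/9 − β/9 = 0, so β = Σxᵢyᵢ / (Σxᵢ² + σ²/τ²).
Σxᵢyᵢ = 2·5 + 4·8 + 3·7 = 63; Σxᵢ² = 29; σ²/τ² = 1.
β̂_MAP = 63 / (29 + 1) = 63/30 ≈ 2.100.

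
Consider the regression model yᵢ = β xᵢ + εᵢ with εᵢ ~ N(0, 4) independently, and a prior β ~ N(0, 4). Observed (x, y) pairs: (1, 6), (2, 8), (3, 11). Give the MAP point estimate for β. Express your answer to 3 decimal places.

β̂_MAP = 3.667

log p(β | y) = −Σ(yᵢ − βxᵢ)²/(2·4) − β²/(2·4) + const.
Setting the derivative to zero: Σxᵢ(yᵢ − βxᵢ)/4 − β/4 = 0, so β = Σxᵢyᵢ / (Σxᵢ² + σ²/τ²).
Σxᵢyᵢ = 1·6 + 2·8 + 3·11 = 55; Σxᵢ² = 14; σ²/τ² = 1.
β̂_MAP = 55 / (14 + 1) = 55/15 ≈ 3.667.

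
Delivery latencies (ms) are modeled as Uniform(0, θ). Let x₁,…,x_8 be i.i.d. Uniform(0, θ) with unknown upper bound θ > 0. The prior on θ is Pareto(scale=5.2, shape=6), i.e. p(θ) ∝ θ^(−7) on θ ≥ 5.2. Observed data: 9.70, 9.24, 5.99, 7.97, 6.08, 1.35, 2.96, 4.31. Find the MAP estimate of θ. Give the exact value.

θ̂_MAP = 9.70

The Uniform(0, θ) likelihood is θ^(−n) for θ ≥ max(xᵢ), zero otherwise. Here max(xᵢ) = 9.70.
Posterior ∝ θ^(−7) · θ^(−8) = θ^(−15) on θ ≥ max(5.2, 9.70) = 9.70.
This density is strictly decreasing in θ, so the posterior mode lies at the lower boundary of the support.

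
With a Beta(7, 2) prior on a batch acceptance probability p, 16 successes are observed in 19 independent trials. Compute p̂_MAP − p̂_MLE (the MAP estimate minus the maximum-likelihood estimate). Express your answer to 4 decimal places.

MAP − MLE = 0.0040

Posterior is Beta(23, 5); MAP = (23−1)/(28−2) = 22/26 ≈ 0.84615.
MLE ignores the prior: p̂_MLE = k/n = 16/19 ≈ 0.84211.
Difference = 22/26 − 16/19 = 1/247 ≈ 0.0040.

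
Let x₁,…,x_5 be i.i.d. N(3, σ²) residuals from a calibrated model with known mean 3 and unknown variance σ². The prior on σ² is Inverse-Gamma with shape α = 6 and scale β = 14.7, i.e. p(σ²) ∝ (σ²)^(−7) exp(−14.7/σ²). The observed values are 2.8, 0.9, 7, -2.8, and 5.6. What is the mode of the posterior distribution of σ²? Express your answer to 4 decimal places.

Sum of squared deviations about the known mean: SS = (2.8−3)² + (0.9−3)² + (7−3)² + (-2.8−3)² + (5.6−3)² = 60.85.
The Normal likelihood contributes (σ²)^(−n/2) exp(−SS/(2σ²)), so the posterior is Inverse-Gamma(α + n/2, β + SS/2) = Inverse-Gamma(8.5, 45.125).
The mode of Inverse-Gamma(a, b) is b/(a+1) = 45.125/9.5 ≈ 4.7500.

σ̂²_MAP = 4.7500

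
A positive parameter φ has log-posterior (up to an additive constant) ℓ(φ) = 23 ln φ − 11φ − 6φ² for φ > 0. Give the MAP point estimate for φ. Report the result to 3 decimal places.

φ̂_MAP = 1.000

ℓ'(φ) = 23/φ − 11 − 12φ. Setting this to zero and multiplying by φ: 12φ² + 11φ − 23 = 0.
φ = (−11 + √(11² + 4·12·23)) / (2·12) = (−11 + √1225) / 24 = (−11 + 35)/24 = 1.
ℓ''(φ) = −23/φ² − 12 < 0, confirming a maximum.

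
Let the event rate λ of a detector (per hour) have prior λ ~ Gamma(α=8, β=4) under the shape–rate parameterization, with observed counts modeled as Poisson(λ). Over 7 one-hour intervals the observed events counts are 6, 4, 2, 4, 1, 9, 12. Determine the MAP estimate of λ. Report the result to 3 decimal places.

Σxᵢ = 6+4+2+4+1+9+12 = 38, with n = 7.
Posterior ∝ λ^7e^(−4λ) · λ^38e^(−7λ) = λ^45e^(−11λ), i.e. Gamma(shape=46, rate=11).
The mode of a Gamma(a, b) with a ≥ 1 (shape–rate) is (a−1)/b = 45/11 ≈ 4.091.

λ̂_MAP = 4.091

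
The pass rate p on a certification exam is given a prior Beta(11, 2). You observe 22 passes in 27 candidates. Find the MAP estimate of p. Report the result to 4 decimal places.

Prior: Beta(11, 2).
Data: 22 successes in 27 trials. The binomial likelihood contributes p^22(1−p)^5, so the posterior is Beta(11+22, 2+5) = Beta(33, 7).
For Beta(a, b) with a, b > 1 the mode is (a−1)/(a+b−2) = 32/38 ≈ 0.8421.

p̂_MAP = 0.8421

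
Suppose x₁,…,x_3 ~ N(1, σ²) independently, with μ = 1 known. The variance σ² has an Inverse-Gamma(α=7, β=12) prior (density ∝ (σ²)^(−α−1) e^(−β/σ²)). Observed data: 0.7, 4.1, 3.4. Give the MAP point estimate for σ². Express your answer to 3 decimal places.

σ̂²_MAP = 2.077

Sum of squared deviations about the known mean: SS = (0.7−1)² + (4.1−1)² + (3.4−1)² = 15.46.
The Normal likelihood contributes (σ²)^(−n/2) exp(−SS/(2σ²)), so the posterior is Inverse-Gamma(α + n/2, β + SS/2) = Inverse-Gamma(8.5, 19.73).
The mode of Inverse-Gamma(a, b) is b/(a+1) = 19.73/9.5 ≈ 2.077.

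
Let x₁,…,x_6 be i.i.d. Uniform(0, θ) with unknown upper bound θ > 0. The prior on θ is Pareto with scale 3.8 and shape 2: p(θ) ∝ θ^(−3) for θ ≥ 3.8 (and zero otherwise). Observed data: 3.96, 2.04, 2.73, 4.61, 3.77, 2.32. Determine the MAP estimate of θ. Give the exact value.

θ̂_MAP = 4.61

The Uniform(0, θ) likelihood is θ^(−n) for θ ≥ max(xᵢ), zero otherwise. Here max(xᵢ) = 4.61.
Posterior ∝ θ^(−3) · θ^(−6) = θ^(−9) on θ ≥ max(3.8, 4.61) = 4.61.
This density is strictly decreasing in θ, so the posterior mode lies at the lower boundary of the support.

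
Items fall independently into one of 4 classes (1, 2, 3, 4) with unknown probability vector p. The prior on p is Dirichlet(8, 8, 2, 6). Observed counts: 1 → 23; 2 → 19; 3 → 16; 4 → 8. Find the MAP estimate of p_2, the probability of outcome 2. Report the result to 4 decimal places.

MAP estimate: 0.3023

The posterior is Dirichlet(αᵢ + nᵢ) = Dirichlet(31, 27, 18, 14).
For a Dirichlet(a₁,…,a_K) with all aᵢ > 1, the mode has j-th component (aⱼ − 1)/(Σaᵢ − K).
Here Σaᵢ = 90 and K = 4, so p_2 = (27 − 1)/(90 − 4) = 26/86 ≈ 0.3023.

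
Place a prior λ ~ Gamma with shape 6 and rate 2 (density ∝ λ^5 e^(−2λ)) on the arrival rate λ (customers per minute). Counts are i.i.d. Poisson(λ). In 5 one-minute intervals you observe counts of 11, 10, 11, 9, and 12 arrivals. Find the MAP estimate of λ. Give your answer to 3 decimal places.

λ̂_MAP = 8.286

Σxᵢ = 11+10+11+9+12 = 53, with n = 5.
Posterior ∝ λ^5e^(−2λ) · λ^53e^(−5λ) = λ^58e^(−7λ), i.e. Gamma(shape=59, rate=7).
The mode of a Gamma(a, b) with a ≥ 1 (shape–rate) is (a−1)/b = 58/7 ≈ 8.286.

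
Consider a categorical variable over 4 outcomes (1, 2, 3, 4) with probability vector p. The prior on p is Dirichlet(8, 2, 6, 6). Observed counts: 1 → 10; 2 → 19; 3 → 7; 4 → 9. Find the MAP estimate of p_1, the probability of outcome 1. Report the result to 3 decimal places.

MAP estimate: 0.270

The posterior is Dirichlet(αᵢ + nᵢ) = Dirichlet(18, 21, 13, 15).
For a Dirichlet(a₁,…,a_K) with all aᵢ > 1, the mode has j-th component (aⱼ − 1)/(Σaᵢ − K).
Here Σaᵢ = 67 and K = 4, so p_1 = (18 − 1)/(67 − 4) = 17/63 ≈ 0.270.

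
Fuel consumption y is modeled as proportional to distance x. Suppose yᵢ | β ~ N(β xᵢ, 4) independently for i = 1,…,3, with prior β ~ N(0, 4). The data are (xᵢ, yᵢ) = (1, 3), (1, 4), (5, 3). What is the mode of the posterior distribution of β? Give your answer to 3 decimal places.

β̂_MAP = 0.786

log p(β | y) = −Σ(yᵢ − βxᵢ)²/(2·4) − β²/(2·4) + const.
Setting the derivative to zero: Σxᵢ(yᵢ − βxᵢ)/4 − β/4 = 0, so β = Σxᵢyᵢ / (Σxᵢ² + σ²/τ²).
Σxᵢyᵢ = 1·3 + 1·4 + 5·3 = 22; Σxᵢ² = 27; σ²/τ² = 1.
β̂_MAP = 22 / (27 + 1) = 22/28 ≈ 0.786.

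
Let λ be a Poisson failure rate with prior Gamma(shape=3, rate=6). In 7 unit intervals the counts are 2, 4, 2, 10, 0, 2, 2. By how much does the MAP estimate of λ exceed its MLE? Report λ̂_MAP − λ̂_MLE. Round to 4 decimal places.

MAP − MLE = -1.2967

Σxᵢ = 22. Posterior is Gamma(25, 13); MAP = (25−1)/13 = 24/13 ≈ 1.84615.
MLE = x̄ = 22/7 ≈ 3.14286.
Difference = 24/13 − 22/7 = -118/91 ≈ -1.2967.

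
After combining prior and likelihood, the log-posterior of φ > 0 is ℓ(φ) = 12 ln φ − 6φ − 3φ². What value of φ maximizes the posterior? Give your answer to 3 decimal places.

φ̂_MAP = 1.000

ℓ'(φ) = 12/φ − 6 − 6φ. Setting this to zero and multiplying by φ: 6φ² + 6φ − 12 = 0.
φ = (−6 + √(6² + 4·6·12)) / (2·6) = (−6 + √324) / 12 = (−6 + 18)/12 = 1.
ℓ''(φ) = −12/φ² − 6 < 0, confirming a maximum.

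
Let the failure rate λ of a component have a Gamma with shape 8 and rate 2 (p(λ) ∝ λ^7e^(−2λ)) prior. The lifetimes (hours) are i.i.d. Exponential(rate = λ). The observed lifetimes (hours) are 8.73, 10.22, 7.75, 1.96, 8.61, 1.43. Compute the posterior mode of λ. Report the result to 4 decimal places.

The Exponential(rate=λ) likelihood is ∝ λ^n e^(−λΣtᵢ). Here n = 6 and Σtᵢ = 8.73 + 10.22 + 7.75 + 1.96 + 8.61 + 1.43 = 38.70.
Posterior ∝ λ^7e^(−2λ) · λ^6e^(−38.70λ) = λ^13e^(−40.70λ), i.e. Gamma(14, 40.70).
Mode = (a−1)/b = 13/40.70 ≈ 0.3194.

λ̂_MAP = 0.3194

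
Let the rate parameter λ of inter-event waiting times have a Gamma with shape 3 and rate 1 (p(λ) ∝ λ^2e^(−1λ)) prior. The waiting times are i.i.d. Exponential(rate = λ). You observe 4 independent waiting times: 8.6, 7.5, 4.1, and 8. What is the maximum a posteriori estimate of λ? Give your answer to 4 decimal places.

λ̂_MAP = 0.2055

The Exponential(rate=λ) likelihood is ∝ λ^n e^(−λΣtᵢ). Here n = 4 and Σtᵢ = 8.6 + 7.5 + 4.1 + 8 = 28.2.
Posterior ∝ λ^2e^(−1λ) · λ^4e^(−28.2λ) = λ^6e^(−29.2λ), i.e. Gamma(7, 29.2).
Mode = (a−1)/b = 6/29.2 ≈ 0.2055.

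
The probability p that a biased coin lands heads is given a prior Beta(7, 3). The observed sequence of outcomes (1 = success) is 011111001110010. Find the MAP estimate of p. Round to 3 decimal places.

Prior: Beta(7, 3).
Data: 9 successes in 15 trials (from the sequence). The binomial likelihood contributes p^9(1−p)^6, so the posterior is Beta(7+9, 3+6) = Beta(16, 9).
For Beta(a, b) with a, b > 1 the mode is (a−1)/(a+b−2) = 15/23 ≈ 0.652.

p̂_MAP = 0.652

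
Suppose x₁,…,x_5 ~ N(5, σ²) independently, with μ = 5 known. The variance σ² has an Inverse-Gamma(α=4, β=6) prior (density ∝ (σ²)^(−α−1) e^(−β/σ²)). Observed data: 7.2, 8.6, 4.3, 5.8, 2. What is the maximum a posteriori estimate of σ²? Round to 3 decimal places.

σ̂²_MAP = 2.662

Sum of squared deviations about the known mean: SS = (7.2−5)² + (8.6−5)² + (4.3−5)² + (5.8−5)² + (2−5)² = 27.93.
The Normal likelihood contributes (σ²)^(−n/2) exp(−SS/(2σ²)), so the posterior is Inverse-Gamma(α + n/2, β + SS/2) = Inverse-Gamma(6.5, 19.965).
The mode of Inverse-Gamma(a, b) is b/(a+1) = 19.965/7.5 ≈ 2.662.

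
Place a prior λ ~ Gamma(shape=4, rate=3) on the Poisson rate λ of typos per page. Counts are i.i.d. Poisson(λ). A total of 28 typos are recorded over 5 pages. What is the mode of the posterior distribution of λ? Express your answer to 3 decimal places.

λ̂_MAP = 3.875

Σxᵢ = 28, n = 5.
Posterior ∝ λ^3e^(−3λ) · λ^28e^(−5λ) = λ^31e^(−8λ), i.e. Gamma(shape=32, rate=8).
The mode of a Gamma(a, b) with a ≥ 1 (shape–rate) is (a−1)/b = 31/8 ≈ 3.875.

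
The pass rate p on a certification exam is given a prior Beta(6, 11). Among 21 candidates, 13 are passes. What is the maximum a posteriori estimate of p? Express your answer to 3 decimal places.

Prior: Beta(6, 11).
Data: 13 successes in 21 trials. The binomial likelihood contributes p^13(1−p)^8, so the posterior is Beta(6+13, 11+8) = Beta(19, 19).
For Beta(a, b) with a, b > 1 the mode is (a−1)/(a+b−2) = 18/36 ≈ 0.500.

p̂_MAP = 0.500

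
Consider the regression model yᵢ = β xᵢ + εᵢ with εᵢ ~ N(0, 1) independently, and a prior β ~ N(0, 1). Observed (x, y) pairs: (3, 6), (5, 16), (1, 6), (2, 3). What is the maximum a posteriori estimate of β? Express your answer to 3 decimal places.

β̂_MAP = 2.750

log p(β | y) = −Σ(yᵢ − βxᵢ)²/(2·1) − β²/(2·1) + const.
Setting the derivative to zero: Σxᵢ(yᵢ − βxᵢ)/1 − β/1 = 0, so β = Σxᵢyᵢ / (Σxᵢ² + σ²/τ²).
Σxᵢyᵢ = 3·6 + 5·16 + 1·6 + 2·3 = 110; Σxᵢ² = 39; σ²/τ² = 1.
β̂_MAP = 110 / (39 + 1) = 110/40 ≈ 2.750.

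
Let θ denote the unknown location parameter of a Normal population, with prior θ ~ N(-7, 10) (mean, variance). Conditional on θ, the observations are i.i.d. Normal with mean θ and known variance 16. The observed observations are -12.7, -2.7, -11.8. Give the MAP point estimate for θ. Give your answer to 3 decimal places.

θ̂_MAP = -8.348

n = 3; x̄ = ((-12.7) + (-2.7) + (-11.8))/3 = -27.2/3 = -136/15 ≈ -9.0667.
For a Normal prior and Normal likelihood with known variance, the posterior is Normal; its mode equals its mean, the precision-weighted average.
Prior precision 1/σ₀² = 1/10 = 0.1; data precision n/σ² = 3/16 = 0.1875.
θ̂ = (0.1·(-7) + 0.1875·(-136/15)) / (0.1 + 0.1875) = (-2.4)/0.2875 = -192/23 ≈ -8.348.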